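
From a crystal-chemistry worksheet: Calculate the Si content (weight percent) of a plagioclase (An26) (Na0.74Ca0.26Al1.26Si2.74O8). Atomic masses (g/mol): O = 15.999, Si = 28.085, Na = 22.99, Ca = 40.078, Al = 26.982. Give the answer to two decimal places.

M(Na0.74Ca0.26Al1.26Si2.74O8) = 266.375 g/mol.
Si contributes 2.74 × 28.085 = 76.953 g per mole.
76.953/266.375 = 0.2889 → 28.89%.

28.89 weight percent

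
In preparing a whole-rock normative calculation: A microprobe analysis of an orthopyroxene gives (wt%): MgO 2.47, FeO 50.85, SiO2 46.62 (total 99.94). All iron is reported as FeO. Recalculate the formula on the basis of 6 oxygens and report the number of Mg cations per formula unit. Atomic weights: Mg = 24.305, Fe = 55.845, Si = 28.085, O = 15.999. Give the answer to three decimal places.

MgO: 2.47/40.304 = 0.06128 mol → 0.06128 mol Mg, 0.06128 mol O.
FeO: 50.85/71.844 = 0.70778 mol → 0.70778 mol Fe, 0.70778 mol O.
SiO2: 46.62/60.083 = 0.77593 mol → 0.77593 mol Si, 1.55186 mol O.
Total oxygen = 2.32092 mol. Normalization factor = 6/2.32092 = 2.58518.
Mg per 6 O = 0.06128 × 2.58518 = 0.158.

0.158 Mg apfu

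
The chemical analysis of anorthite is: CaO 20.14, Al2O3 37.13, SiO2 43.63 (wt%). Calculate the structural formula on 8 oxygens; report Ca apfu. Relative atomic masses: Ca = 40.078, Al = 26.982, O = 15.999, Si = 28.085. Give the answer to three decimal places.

CaO: 20.14/56.077 = 0.35915 mol → 0.35915 mol Ca, 0.35915 mol O.
Al2O3: 37.13/101.961 = 0.36416 mol → 0.72832 mol Al, 1.09248 mol O.
SiO2: 43.63/60.083 = 0.72616 mol → 0.72616 mol Si, 1.45232 mol O.
Total oxygen = 2.90395 mol. Normalization factor = 8/2.90395 = 2.75487.
Ca per 8 O = 0.35915 × 2.75487 = 0.989.

0.989 Ca apfu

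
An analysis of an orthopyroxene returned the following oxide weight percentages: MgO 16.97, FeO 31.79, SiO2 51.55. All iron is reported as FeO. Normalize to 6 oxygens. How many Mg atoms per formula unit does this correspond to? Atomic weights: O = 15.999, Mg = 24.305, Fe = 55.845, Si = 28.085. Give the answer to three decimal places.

MgO (M=40.304): mol = 0.42105; Mg = 0.42105, O = 0.42105.
FeO (M=71.844): mol = 0.44249; Fe = 0.44249, O = 0.44249.
SiO2 (M=60.083): mol = 0.85798; Si = 0.85798, O = 1.71596.
ΣO = 2.57950; factor = 6/ΣO = 2.32603.
Mg apfu = 0.42105 × 2.32603 = 0.979.

0.979 Mg apfu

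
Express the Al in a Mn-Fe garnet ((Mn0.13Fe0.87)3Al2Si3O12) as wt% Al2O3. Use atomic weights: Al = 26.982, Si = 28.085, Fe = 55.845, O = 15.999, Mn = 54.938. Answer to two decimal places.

Molar mass of (Mn0.13Fe0.87)3Al2Si3O12 = 0.39·54.938 + 2.61·55.845 + 2·26.982 + 3·28.085 + 12·15.999 = 497.388 g/mol.
Each formula unit contains 2 Al, equivalent to 2/2 = 1.0000 mol Al2O3.
M(Al2O3) = 2×26.982 + 3×15.999 = 101.961 g/mol.
Mass of Al2O3 per formula unit = 1.0000 × 101.961 = 101.961 g.
Al2O3 wt% = 101.961 / 497.388 × 100 = 20.50%.

20.50 wt%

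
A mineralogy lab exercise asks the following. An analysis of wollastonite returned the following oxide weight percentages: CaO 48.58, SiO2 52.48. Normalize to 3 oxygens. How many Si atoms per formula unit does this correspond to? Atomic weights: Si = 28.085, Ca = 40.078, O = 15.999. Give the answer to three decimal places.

1.003 Si apfu

48.58 wt% CaO ÷ 56.077 g/mol = 0.86631 mol, giving 0.86631 Ca and 0.86631 O.
52.48 wt% SiO2 ÷ 60.083 g/mol = 0.87346 mol, giving 0.87346 Si and 1.74692 O.
Oxygen sums to 2.61323; scaling by 3/2.61323 = 1.14800 puts the formula on 3 O.
Si: 0.87346 × 1.14800 = 1.003 atoms per formula unit.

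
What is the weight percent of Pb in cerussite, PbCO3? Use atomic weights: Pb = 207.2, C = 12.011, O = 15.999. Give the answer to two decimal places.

M(PbCO3) = 267.208 g/mol.
Pb contributes 1 × 207.2 = 207.200 g per mole.
207.200/267.208 = 0.7754 → 77.54%.

77.54 wt%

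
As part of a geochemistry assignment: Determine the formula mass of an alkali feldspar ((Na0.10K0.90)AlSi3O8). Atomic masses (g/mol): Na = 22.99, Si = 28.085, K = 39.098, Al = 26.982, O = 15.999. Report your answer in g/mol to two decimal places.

Na: 0.10 × 22.99 = 2.2990
K: 0.90 × 39.098 = 35.1882
Al: 1 × 26.982 = 26.9820
Si: 3 × 28.085 = 84.2550
O: 8 × 15.999 = 127.9920
Summing the contributions gives the formula mass.

276.72 g/mol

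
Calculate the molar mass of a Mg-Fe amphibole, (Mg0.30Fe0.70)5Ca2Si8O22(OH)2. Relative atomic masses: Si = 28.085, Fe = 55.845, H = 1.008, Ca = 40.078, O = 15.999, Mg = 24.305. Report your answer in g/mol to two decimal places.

Mg: 1.50 × 24.305 = 36.4575
Fe: 3.50 × 55.845 = 195.4575
Ca: 2 × 40.078 = 80.1560
Si: 8 × 28.085 = 224.6800
O: 24 × 15.999 = 383.9760
H: 2 × 1.008 = 2.0160
Summing the contributions gives the formula mass.

922.74 g/mol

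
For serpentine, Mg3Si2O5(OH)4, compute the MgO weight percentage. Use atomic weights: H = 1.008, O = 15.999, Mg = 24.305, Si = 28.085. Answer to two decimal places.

Molar mass of Mg3Si2O5(OH)4 = 3·24.305 + 2·28.085 + 9·15.999 + 4·1.008 = 277.108 g/mol.
Each formula unit contains 3 Mg, equivalent to 3/1 = 3.0000 mol MgO.
M(MgO) = 1×24.305 + 1×15.999 = 40.304 g/mol.
Mass of MgO per formula unit = 3.0000 × 40.304 = 120.912 g.
MgO wt% = 120.912 / 277.108 × 100 = 43.63%.

43.63 wt%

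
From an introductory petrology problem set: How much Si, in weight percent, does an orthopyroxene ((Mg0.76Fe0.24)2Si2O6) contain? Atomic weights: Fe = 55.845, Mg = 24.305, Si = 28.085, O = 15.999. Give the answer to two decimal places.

M((Mg0.76Fe0.24)2Si2O6) = 215.913 g/mol.
Si contributes 2 × 28.085 = 56.170 g per mole.
56.170/215.913 = 0.2602 → 26.02%.

26.02 weight percent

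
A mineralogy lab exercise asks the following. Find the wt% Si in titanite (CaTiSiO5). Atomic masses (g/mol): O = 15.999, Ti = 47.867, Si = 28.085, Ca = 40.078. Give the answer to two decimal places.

Formula mass = 1·40.078 + 1·47.867 + 1·28.085 + 5·15.999 = 196.025 g/mol, of which 28.085 g is Si.
So Si makes up 28.085/196.025 = 0.1433 of the mass, i.e. 14.33%.

14.33 mass %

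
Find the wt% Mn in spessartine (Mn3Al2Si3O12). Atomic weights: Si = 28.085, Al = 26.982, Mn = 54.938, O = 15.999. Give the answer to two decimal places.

33.29 wt%

Molar mass of Mn3Al2Si3O12: 3·54.938 + 2·26.982 + 3·28.085 + 12·15.999 = 495.021 g/mol.
Mass of Mn per formula unit: 3 × 54.938 = 164.814 g.
Weight fraction Mn = 164.814 / 495.021 = 0.3329.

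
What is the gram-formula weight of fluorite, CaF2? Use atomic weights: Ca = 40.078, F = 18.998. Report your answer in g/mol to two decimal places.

Ca: 1 × 40.078 = 40.0780
F: 2 × 18.998 = 37.9960
Summing the contributions gives the formula mass.

78.07 g/mol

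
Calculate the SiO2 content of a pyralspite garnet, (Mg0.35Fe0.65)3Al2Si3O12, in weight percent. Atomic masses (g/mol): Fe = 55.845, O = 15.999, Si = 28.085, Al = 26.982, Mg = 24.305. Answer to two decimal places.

Formula mass = 464.625 g/mol.
3 Si → 3.0000 mol SiO2 per formula unit; M(SiO2) = 60.083, so SiO2 mass = 180.249 g.
180.249/464.625 × 100 = 38.79 wt%.

38.79 wt%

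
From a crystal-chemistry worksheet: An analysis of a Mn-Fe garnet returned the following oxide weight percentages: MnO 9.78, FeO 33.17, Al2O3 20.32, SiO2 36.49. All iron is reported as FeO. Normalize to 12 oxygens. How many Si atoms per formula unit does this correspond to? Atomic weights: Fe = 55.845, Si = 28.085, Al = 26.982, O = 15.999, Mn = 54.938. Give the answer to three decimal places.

3.021 Si apfu

9.78 wt% MnO ÷ 70.937 g/mol = 0.13787 mol, giving 0.13787 Mn and 0.13787 O.
33.17 wt% FeO ÷ 71.844 g/mol = 0.46169 mol, giving 0.46169 Fe and 0.46169 O.
20.32 wt% Al2O3 ÷ 101.961 g/mol = 0.19929 mol, giving 0.39858 Al and 0.59787 O.
36.49 wt% SiO2 ÷ 60.083 g/mol = 0.60733 mol, giving 0.60733 Si and 1.21466 O.
Oxygen sums to 2.41209; scaling by 12/2.41209 = 4.97494 puts the formula on 12 O.
Si: 0.60733 × 4.97494 = 3.021 atoms per formula unit.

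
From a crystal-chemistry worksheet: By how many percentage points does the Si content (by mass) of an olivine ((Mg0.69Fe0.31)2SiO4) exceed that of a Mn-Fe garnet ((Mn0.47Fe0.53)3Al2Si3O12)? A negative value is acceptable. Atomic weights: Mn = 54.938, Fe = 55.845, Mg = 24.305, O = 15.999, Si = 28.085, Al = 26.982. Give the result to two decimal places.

0.56 percentage points

Si in (Mg0.69Fe0.31)2SiO4: molar mass 160.246 g/mol; 1×28.085 = 28.085 g → 17.53 wt%.
Si in (Mn0.47Fe0.53)3Al2Si3O12: molar mass 496.463 g/mol; 3×28.085 = 84.255 g → 16.97 wt%.
Difference = 17.53 − 16.97 = 0.56 percentage points.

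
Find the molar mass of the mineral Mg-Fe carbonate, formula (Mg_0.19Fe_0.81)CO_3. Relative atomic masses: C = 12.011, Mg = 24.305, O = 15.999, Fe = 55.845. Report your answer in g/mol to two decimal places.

109.86 g/mol

The formula mass is the sum 0.19(24.305) + 0.81(55.845) + 1(12.011) + 3(15.999).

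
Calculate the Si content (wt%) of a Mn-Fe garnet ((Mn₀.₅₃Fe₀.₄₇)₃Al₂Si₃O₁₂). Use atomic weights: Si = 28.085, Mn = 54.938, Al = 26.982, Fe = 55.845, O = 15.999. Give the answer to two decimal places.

Formula mass = 1.59·54.938 + 1.41·55.845 + 2·26.982 + 3·28.085 + 12·15.999 = 496.300 g/mol, of which 84.255 g is Si.
So Si makes up 84.255/496.300 = 0.1698 of the mass, i.e. 16.98%.

16.98 wt%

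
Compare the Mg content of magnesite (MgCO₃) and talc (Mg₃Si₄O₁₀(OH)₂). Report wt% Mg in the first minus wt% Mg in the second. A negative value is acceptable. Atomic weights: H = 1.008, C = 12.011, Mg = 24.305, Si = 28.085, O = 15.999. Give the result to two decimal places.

M(MgCO₃) = 84.313 g/mol, so wt% Mg = 24.305/84.313 × 100 = 28.83%.
M(Mg₃Si₄O₁₀(OH)₂) = 379.259 g/mol, so wt% Mg = 72.915/379.259 × 100 = 19.23%.
28.83 − 19.23 = 9.60 pp.

9.60 percentage points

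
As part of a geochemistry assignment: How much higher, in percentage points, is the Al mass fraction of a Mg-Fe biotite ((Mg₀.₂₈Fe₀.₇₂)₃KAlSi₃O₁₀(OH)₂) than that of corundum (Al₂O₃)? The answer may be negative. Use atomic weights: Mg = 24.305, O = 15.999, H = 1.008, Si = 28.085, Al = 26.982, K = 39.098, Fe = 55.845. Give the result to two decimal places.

-47.37 percentage points

Al in (Mg₀.₂₈Fe₀.₇₂)₃KAlSi₃O₁₀(OH)₂: molar mass 485.380 g/mol; 1×26.982 = 26.982 g → 5.56 wt%.
Al in Al₂O₃: molar mass 101.961 g/mol; 2×26.982 = 53.964 g → 52.93 wt%.
Difference = 5.56 − 52.93 = -47.37 percentage points.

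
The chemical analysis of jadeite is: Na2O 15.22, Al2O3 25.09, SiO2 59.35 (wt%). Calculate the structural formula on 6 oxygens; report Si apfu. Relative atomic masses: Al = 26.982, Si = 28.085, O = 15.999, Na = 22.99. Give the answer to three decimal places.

Na2O: 15.22/61.979 = 0.24557 mol → 0.49114 mol Na, 0.24557 mol O.
Al2O3: 25.09/101.961 = 0.24607 mol → 0.49214 mol Al, 0.73821 mol O.
SiO2: 59.35/60.083 = 0.98780 mol → 0.98780 mol Si, 1.97560 mol O.
Total oxygen = 2.95938 mol. Normalization factor = 6/2.95938 = 2.02745.
Si per 6 O = 0.98780 × 2.02745 = 2.003.

2.003 Si apfu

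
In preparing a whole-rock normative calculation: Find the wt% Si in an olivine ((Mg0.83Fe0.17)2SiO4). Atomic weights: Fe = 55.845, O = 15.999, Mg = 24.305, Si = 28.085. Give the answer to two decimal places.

Molar mass of (Mg0.83Fe0.17)2SiO4: 1.66*24.305 + 0.34*55.845 + 1*28.085 + 4*15.999 = 151.415 g/mol.
Mass of Si per formula unit: 1 × 28.085 = 28.085 g.
Weight fraction Si = 28.085 / 151.415 = 0.1855.

18.55 weight percent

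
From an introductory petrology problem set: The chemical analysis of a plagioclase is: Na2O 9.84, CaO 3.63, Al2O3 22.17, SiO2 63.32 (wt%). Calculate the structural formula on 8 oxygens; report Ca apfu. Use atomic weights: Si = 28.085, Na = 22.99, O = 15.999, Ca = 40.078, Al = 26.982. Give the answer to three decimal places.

0.174 Ca apfu

Na2O: 9.84/61.979 = 0.15876 mol → 0.31752 mol Na, 0.15876 mol O.
CaO: 3.63/56.077 = 0.06473 mol → 0.06473 mol Ca, 0.06473 mol O.
Al2O3: 22.17/101.961 = 0.21744 mol → 0.43488 mol Al, 0.65232 mol O.
SiO2: 63.32/60.083 = 1.05388 mol → 1.05388 mol Si, 2.10776 mol O.
Total oxygen = 2.98357 mol. Normalization factor = 8/2.98357 = 2.68135.
Ca per 8 O = 0.06473 × 2.68135 = 0.174.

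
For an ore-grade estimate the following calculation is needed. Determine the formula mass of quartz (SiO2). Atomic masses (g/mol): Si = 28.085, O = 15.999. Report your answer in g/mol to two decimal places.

The formula mass is the sum 1(28.085) + 2(15.999).

60.08 g/mol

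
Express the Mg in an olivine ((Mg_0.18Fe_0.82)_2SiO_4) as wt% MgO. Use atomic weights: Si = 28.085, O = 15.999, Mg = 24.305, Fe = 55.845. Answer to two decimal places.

7.54 wt%

Formula mass = 192.417 g/mol.
0.36 Mg → 0.3600 mol MgO per formula unit; M(MgO) = 40.304, so MgO mass = 14.509 g.
14.509/192.417 × 100 = 7.54 wt%.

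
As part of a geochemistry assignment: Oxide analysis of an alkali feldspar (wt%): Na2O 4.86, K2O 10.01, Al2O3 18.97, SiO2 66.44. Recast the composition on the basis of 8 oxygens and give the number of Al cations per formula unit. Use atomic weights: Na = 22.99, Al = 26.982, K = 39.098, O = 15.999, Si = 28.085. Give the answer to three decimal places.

Na2O: 4.86/61.979 = 0.07841 mol → 0.15682 mol Na, 0.07841 mol O.
K2O: 10.01/94.195 = 0.10627 mol → 0.21254 mol K, 0.10627 mol O.
Al2O3: 18.97/101.961 = 0.18605 mol → 0.37210 mol Al, 0.55815 mol O.
SiO2: 66.44/60.083 = 1.10580 mol → 1.10580 mol Si, 2.21160 mol O.
Total oxygen = 2.95443 mol. Normalization factor = 8/2.95443 = 2.70780.
Al per 8 O = 0.37210 × 2.70780 = 1.008.

1.008 Al apfu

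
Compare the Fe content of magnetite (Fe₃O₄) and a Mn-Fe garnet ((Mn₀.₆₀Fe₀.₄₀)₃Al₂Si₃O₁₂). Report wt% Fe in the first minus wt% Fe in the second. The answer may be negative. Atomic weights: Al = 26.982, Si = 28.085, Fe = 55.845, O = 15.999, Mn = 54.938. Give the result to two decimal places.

First mineral: 167.535 g Fe in 231.531 g formula = 72.36 wt% Fe.
Second mineral: 67.014 g Fe in 496.109 g formula = 13.51 wt% Fe.
72.36% − 13.51% gives a difference of 58.85 percentage points.

58.85 percentage points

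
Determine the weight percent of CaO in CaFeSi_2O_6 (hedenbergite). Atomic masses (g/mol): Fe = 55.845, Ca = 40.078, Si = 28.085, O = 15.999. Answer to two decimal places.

Formula mass = 248.087 g/mol.
1 Ca → 1.0000 mol CaO per formula unit; M(CaO) = 56.077, so CaO mass = 56.077 g.
56.077/248.087 × 100 = 22.60 wt%.

22.60 wt%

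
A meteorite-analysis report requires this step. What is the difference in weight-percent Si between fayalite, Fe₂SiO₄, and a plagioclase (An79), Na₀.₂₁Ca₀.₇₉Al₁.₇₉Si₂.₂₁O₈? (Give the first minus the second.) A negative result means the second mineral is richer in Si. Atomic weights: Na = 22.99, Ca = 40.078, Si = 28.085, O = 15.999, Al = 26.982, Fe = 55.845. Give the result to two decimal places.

-8.80 percentage points

First mineral: 28.085 g Si in 203.771 g formula = 13.78 wt% Si.
Second mineral: 62.068 g Si in 274.847 g formula = 22.58 wt% Si.
13.78% − 22.58% gives a difference of -8.80 percentage points.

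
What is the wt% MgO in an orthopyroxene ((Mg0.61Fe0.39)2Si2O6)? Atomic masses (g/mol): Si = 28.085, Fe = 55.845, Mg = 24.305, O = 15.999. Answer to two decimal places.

M((Mg0.61Fe0.39)2Si2O6) = 225.375 g/mol; M(MgO) = 40.304 g/mol.
Moles MgO per formula unit = 1.22 Mg ÷ 1 = 1.2200.
MgO fraction = (1.2200 × 40.304) / 225.375 = 49.171/225.375 = 0.2182.

21.82 wt%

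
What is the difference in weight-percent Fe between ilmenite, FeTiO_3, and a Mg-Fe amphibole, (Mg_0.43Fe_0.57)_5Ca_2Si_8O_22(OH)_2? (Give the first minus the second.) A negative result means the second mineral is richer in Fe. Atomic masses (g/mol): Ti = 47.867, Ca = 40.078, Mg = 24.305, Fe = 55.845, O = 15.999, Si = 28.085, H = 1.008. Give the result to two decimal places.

19.17 percentage points

M(FeTiO_3) = 151.709 g/mol, so wt% Fe = 55.845/151.709 × 100 = 36.81%.
M((Mg_0.43Fe_0.57)_5Ca_2Si_8O_22(OH)_2) = 902.242 g/mol, so wt% Fe = 159.158/902.242 × 100 = 17.64%.
36.81 − 17.64 = 19.17 pp.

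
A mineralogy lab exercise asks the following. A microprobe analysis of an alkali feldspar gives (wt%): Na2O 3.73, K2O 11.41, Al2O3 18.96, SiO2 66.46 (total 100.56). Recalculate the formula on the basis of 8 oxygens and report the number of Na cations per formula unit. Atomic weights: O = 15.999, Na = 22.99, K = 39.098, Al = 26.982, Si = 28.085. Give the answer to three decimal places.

Na2O (M=61.979): mol = 0.06018; Na = 0.12036, O = 0.06018.
K2O (M=94.195): mol = 0.12113; K = 0.24226, O = 0.12113.
Al2O3 (M=101.961): mol = 0.18595; Al = 0.37190, O = 0.55785.
SiO2 (M=60.083): mol = 1.10614; Si = 1.10614, O = 2.21228.
ΣO = 2.95144; factor = 8/ΣO = 2.71054.
Na apfu = 0.12036 × 2.71054 = 0.326.

0.326 Na apfu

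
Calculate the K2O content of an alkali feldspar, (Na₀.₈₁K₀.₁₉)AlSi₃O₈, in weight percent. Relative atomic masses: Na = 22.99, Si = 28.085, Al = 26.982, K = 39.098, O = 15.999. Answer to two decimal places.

3.37 wt%

Molar mass of (Na₀.₈₁K₀.₁₉)AlSi₃O₈ = 0.81·22.99 + 0.19·39.098 + 1·26.982 + 3·28.085 + 8·15.999 = 265.280 g/mol.
Each formula unit contains 0.19 K, equivalent to 0.19/2 = 0.0950 mol K2O.
M(K2O) = 2×39.098 + 1×15.999 = 94.195 g/mol.
Mass of K2O per formula unit = 0.0950 × 94.195 = 8.949 g.
K2O wt% = 8.949 / 265.280 × 100 = 3.37%.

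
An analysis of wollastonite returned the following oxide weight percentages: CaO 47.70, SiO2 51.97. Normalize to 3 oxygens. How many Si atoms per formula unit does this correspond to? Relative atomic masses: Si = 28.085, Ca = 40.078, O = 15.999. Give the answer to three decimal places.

1.006 Si apfu

CaO (M=56.077): mol = 0.85062; Ca = 0.85062, O = 0.85062.
SiO2 (M=60.083): mol = 0.86497; Si = 0.86497, O = 1.72994.
ΣO = 2.58056; factor = 3/ΣO = 1.16254.
Si apfu = 0.86497 × 1.16254 = 1.006.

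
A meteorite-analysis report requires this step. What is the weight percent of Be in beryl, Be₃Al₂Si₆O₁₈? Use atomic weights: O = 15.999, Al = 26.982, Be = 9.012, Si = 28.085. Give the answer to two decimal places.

Molar mass of Be₃Al₂Si₆O₁₈: 3·9.012 + 2·26.982 + 6·28.085 + 18·15.999 = 537.492 g/mol.
Mass of Be per formula unit: 3 × 9.012 = 27.036 g.
Weight fraction Be = 27.036 / 537.492 = 0.0503.

5.03 wt%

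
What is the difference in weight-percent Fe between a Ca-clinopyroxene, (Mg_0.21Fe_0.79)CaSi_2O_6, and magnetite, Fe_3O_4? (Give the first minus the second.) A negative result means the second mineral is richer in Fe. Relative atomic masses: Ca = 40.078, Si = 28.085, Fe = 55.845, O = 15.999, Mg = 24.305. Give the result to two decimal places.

-54.09 percentage points

Fe in (Mg_0.21Fe_0.79)CaSi_2O_6: molar mass 241.464 g/mol; 0.79×55.845 = 44.118 g → 18.27 wt%.
Fe in Fe_3O_4: molar mass 231.531 g/mol; 3×55.845 = 167.535 g → 72.36 wt%.
Difference = 18.27 − 72.36 = -54.09 percentage points.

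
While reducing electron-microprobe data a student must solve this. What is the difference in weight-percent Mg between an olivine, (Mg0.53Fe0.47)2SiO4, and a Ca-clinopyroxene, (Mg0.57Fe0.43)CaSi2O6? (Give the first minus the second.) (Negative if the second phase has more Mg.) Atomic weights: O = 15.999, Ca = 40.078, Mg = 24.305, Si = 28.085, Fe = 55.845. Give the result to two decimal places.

9.10 percentage points

Mg in (Mg0.53Fe0.47)2SiO4: molar mass 170.339 g/mol; 1.06×24.305 = 25.763 g → 15.12 wt%.
Mg in (Mg0.57Fe0.43)CaSi2O6: molar mass 230.109 g/mol; 0.57×24.305 = 13.854 g → 6.02 wt%.
Difference = 15.12 − 6.02 = 9.10 percentage points.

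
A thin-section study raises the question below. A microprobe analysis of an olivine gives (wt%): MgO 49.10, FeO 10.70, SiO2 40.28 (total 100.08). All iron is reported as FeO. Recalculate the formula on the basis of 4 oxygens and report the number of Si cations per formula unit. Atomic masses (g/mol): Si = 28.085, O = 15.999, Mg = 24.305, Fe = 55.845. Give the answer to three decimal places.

MgO (M=40.304): mol = 1.21824; Mg = 1.21824, O = 1.21824.
FeO (M=71.844): mol = 0.14893; Fe = 0.14893, O = 0.14893.
SiO2 (M=60.083): mol = 0.67041; Si = 0.67041, O = 1.34082.
ΣO = 2.70799; factor = 4/ΣO = 1.47711.
Si apfu = 0.67041 × 1.47711 = 0.990.

0.990 Si apfu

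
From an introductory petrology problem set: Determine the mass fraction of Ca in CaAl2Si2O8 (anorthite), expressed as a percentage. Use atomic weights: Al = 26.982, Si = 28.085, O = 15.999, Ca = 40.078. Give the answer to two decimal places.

14.41 mass %

Molar mass of CaAl2Si2O8: 1×40.078 + 2×26.982 + 2×28.085 + 8×15.999 = 278.204 g/mol.
Mass of Ca per formula unit: 1 × 40.078 = 40.078 g.
Weight fraction Ca = 40.078 / 278.204 = 0.1441.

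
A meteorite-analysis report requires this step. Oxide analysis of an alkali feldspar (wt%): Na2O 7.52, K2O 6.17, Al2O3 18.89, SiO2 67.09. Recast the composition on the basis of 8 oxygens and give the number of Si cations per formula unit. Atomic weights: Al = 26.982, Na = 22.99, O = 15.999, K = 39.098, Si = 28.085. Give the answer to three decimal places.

Na2O (M=61.979): mol = 0.12133; Na = 0.24266, O = 0.12133.
K2O (M=94.195): mol = 0.06550; K = 0.13100, O = 0.06550.
Al2O3 (M=101.961): mol = 0.18527; Al = 0.37054, O = 0.55581.
SiO2 (M=60.083): mol = 1.11662; Si = 1.11662, O = 2.23324.
ΣO = 2.97588; factor = 8/ΣO = 2.68828.
Si apfu = 1.11662 × 2.68828 = 3.002.

3.002 Si apfu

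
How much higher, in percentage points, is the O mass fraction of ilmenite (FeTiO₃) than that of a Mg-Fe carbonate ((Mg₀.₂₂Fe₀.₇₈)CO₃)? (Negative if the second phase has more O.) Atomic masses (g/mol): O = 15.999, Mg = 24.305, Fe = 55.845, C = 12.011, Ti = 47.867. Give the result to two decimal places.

First mineral: 47.997 g O in 151.709 g formula = 31.64 wt% O.
Second mineral: 47.997 g O in 108.914 g formula = 44.07 wt% O.
31.64% − 44.07% gives a difference of -12.43 percentage points.

-12.43 percentage points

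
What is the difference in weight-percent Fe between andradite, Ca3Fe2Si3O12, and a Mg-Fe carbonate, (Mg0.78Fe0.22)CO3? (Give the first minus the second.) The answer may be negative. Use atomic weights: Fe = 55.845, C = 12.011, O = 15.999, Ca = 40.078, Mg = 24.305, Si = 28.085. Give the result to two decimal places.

8.52 percentage points

Fe in Ca3Fe2Si3O12: molar mass 508.167 g/mol; 2×55.845 = 111.690 g → 21.98 wt%.
Fe in (Mg0.78Fe0.22)CO3: molar mass 91.252 g/mol; 0.22×55.845 = 12.286 g → 13.46 wt%.
Difference = 21.98 − 13.46 = 8.52 percentage points.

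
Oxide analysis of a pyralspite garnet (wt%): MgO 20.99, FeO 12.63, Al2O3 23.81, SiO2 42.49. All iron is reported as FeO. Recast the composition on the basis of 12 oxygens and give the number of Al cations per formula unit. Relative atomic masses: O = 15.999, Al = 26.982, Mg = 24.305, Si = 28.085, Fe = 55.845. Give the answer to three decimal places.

MgO (M=40.304): mol = 0.52079; Mg = 0.52079, O = 0.52079.
FeO (M=71.844): mol = 0.17580; Fe = 0.17580, O = 0.17580.
Al2O3 (M=101.961): mol = 0.23352; Al = 0.46704, O = 0.70056.
SiO2 (M=60.083): mol = 0.70719; Si = 0.70719, O = 1.41438.
ΣO = 2.81153; factor = 12/ΣO = 4.26814.
Al apfu = 0.46704 × 4.26814 = 1.993.

1.993 Al apfu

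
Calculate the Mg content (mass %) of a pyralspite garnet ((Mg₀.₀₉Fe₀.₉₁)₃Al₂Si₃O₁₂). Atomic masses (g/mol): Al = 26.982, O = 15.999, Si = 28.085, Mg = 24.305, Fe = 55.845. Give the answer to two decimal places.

1.34 mass %

Molar mass of (Mg₀.₀₉Fe₀.₉₁)₃Al₂Si₃O₁₂: 0.27·24.305 + 2.73·55.845 + 2·26.982 + 3·28.085 + 12·15.999 = 489.226 g/mol.
Mass of Mg per formula unit: 0.27 × 24.305 = 6.562 g.
Weight fraction Mg = 6.562 / 489.226 = 0.0134.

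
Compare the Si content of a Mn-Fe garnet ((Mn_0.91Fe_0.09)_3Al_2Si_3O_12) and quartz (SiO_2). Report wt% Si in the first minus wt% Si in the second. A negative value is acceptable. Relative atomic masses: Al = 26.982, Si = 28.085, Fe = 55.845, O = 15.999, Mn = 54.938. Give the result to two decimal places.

Si in (Mn_0.91Fe_0.09)_3Al_2Si_3O_12: molar mass 495.266 g/mol; 3×28.085 = 84.255 g → 17.01 wt%.
Si in SiO_2: molar mass 60.083 g/mol; 1×28.085 = 28.085 g → 46.74 wt%.
Difference = 17.01 − 46.74 = -29.73 percentage points.

-29.73 percentage points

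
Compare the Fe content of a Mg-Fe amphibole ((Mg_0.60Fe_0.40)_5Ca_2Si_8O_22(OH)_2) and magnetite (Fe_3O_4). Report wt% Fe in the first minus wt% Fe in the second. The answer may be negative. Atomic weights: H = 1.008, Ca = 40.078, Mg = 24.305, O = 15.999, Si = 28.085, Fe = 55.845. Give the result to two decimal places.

-59.60 percentage points

Fe in (Mg_0.60Fe_0.40)_5Ca_2Si_8O_22(OH)_2: molar mass 875.433 g/mol; 2×55.845 = 111.690 g → 12.76 wt%.
Fe in Fe_3O_4: molar mass 231.531 g/mol; 3×55.845 = 167.535 g → 72.36 wt%.
Difference = 12.76 − 72.36 = -59.60 percentage points.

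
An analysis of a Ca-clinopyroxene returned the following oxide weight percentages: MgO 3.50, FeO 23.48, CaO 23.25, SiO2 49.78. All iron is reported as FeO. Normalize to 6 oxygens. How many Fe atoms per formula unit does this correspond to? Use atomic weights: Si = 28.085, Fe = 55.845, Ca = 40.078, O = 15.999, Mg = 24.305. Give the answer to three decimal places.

0.789 Fe apfu

MgO: 3.50/40.304 = 0.08684 mol → 0.08684 mol Mg, 0.08684 mol O.
FeO: 23.48/71.844 = 0.32682 mol → 0.32682 mol Fe, 0.32682 mol O.
CaO: 23.25/56.077 = 0.41461 mol → 0.41461 mol Ca, 0.41461 mol O.
SiO2: 49.78/60.083 = 0.82852 mol → 0.82852 mol Si, 1.65704 mol O.
Total oxygen = 2.48531 mol. Normalization factor = 6/2.48531 = 2.41419.
Fe per 6 O = 0.32682 × 2.41419 = 0.789.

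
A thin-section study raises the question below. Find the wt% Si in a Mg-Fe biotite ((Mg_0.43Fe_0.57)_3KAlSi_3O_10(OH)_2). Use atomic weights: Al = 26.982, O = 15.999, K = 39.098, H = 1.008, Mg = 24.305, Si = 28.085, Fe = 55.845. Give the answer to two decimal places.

Formula mass = 1.29·24.305 + 1.71·55.845 + 1·39.098 + 1·26.982 + 3·28.085 + 12·15.999 + 2·1.008 = 471.187 g/mol, of which 84.255 g is Si.
So Si makes up 84.255/471.187 = 0.1788 of the mass, i.e. 17.88%.

17.88 weight percent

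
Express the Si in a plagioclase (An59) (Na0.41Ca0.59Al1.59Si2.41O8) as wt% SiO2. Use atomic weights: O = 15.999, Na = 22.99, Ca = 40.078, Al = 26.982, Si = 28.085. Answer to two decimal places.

53.30 wt%

Formula mass = 271.650 g/mol.
2.41 Si → 2.4100 mol SiO2 per formula unit; M(SiO2) = 60.083, so SiO2 mass = 144.800 g.
144.800/271.650 × 100 = 53.30 wt%.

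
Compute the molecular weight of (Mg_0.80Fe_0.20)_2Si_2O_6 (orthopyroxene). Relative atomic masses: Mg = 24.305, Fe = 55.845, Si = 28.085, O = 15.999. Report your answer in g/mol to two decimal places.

M = 1.60(24.305) + 0.40(55.845) + 2(28.085) + 6(15.999)

213.39 g/mol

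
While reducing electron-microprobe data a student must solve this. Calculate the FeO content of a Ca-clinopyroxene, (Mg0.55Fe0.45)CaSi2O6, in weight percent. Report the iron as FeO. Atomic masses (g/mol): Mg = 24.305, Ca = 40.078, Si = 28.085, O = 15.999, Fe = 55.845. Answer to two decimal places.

14.01 wt%

M((Mg0.55Fe0.45)CaSi2O6) = 230.740 g/mol; M(FeO) = 71.844 g/mol.
Moles FeO per formula unit = 0.45 Fe ÷ 1 = 0.4500.
FeO fraction = (0.4500 × 71.844) / 230.740 = 32.330/230.740 = 0.1401.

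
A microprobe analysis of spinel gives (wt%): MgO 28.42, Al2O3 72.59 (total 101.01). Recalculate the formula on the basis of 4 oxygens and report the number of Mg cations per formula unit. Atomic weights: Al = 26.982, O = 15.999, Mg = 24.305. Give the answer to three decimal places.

28.42 wt% MgO ÷ 40.304 g/mol = 0.70514 mol, giving 0.70514 Mg and 0.70514 O.
72.59 wt% Al2O3 ÷ 101.961 g/mol = 0.71194 mol, giving 1.42388 Al and 2.13582 O.
Oxygen sums to 2.84096; scaling by 4/2.84096 = 1.40797 puts the formula on 4 O.
Mg: 0.70514 × 1.40797 = 0.993 atoms per formula unit.

0.993 Mg apfu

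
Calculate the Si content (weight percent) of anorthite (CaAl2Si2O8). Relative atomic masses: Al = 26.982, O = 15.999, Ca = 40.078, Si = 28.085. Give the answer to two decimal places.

20.19 weight percent

Formula mass = 1×40.078 + 2×26.982 + 2×28.085 + 8×15.999 = 278.204 g/mol, of which 56.170 g is Si.
So Si makes up 56.170/278.204 = 0.2019 of the mass, i.e. 20.19%.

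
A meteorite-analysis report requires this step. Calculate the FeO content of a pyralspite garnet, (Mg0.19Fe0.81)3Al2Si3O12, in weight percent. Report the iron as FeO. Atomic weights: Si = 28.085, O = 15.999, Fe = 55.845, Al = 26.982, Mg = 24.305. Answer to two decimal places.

Formula mass = 479.764 g/mol.
2.43 Fe → 2.4300 mol FeO per formula unit; M(FeO) = 71.844, so FeO mass = 174.581 g.
174.581/479.764 × 100 = 36.39 wt%.

36.39 wt%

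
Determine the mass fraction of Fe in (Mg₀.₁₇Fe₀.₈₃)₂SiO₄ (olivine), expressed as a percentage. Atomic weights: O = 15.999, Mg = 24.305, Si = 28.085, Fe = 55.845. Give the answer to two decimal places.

Molar mass of (Mg₀.₁₇Fe₀.₈₃)₂SiO₄: 0.34·24.305 + 1.66·55.845 + 1·28.085 + 4·15.999 = 193.047 g/mol.
Mass of Fe per formula unit: 1.66 × 55.845 = 92.703 g.
Weight fraction Fe = 92.703 / 193.047 = 0.4802.

48.02 wt%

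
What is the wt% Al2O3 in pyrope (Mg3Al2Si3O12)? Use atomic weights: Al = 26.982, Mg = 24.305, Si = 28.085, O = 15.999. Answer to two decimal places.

Molar mass of Mg3Al2Si3O12 = 3*24.305 + 2*26.982 + 3*28.085 + 12*15.999 = 403.122 g/mol.
Each formula unit contains 2 Al, equivalent to 2/2 = 1.0000 mol Al2O3.
M(Al2O3) = 2×26.982 + 3×15.999 = 101.961 g/mol.
Mass of Al2O3 per formula unit = 1.0000 × 101.961 = 101.961 g.
Al2O3 wt% = 101.961 / 403.122 × 100 = 25.29%.

25.29 wt%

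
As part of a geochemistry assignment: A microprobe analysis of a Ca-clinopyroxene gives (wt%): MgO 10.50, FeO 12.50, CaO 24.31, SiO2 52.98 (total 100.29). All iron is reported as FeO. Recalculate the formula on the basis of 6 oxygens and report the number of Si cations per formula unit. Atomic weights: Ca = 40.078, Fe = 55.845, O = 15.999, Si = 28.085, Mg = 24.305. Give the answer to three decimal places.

2.010 Si apfu

10.50 wt% MgO ÷ 40.304 g/mol = 0.26052 mol, giving 0.26052 Mg and 0.26052 O.
12.50 wt% FeO ÷ 71.844 g/mol = 0.17399 mol, giving 0.17399 Fe and 0.17399 O.
24.31 wt% CaO ÷ 56.077 g/mol = 0.43351 mol, giving 0.43351 Ca and 0.43351 O.
52.98 wt% SiO2 ÷ 60.083 g/mol = 0.88178 mol, giving 0.88178 Si and 1.76356 O.
Oxygen sums to 2.63158; scaling by 6/2.63158 = 2.28000 puts the formula on 6 O.
Si: 0.88178 × 2.28000 = 2.010 atoms per formula unit.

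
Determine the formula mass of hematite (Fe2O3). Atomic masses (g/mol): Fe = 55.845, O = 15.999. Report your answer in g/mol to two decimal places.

159.69 g/mol

Fe: 2 × 55.845 = 111.6900
O: 3 × 15.999 = 47.9970
Summing the contributions gives the formula mass.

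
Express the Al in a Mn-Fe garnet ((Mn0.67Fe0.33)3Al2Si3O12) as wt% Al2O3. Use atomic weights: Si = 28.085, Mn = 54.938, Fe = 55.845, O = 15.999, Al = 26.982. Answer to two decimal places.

20.56 wt%

M((Mn0.67Fe0.33)3Al2Si3O12) = 495.919 g/mol; M(Al2O3) = 101.961 g/mol.
Moles Al2O3 per formula unit = 2 Al ÷ 2 = 1.0000.
Al2O3 fraction = (1.0000 × 101.961) / 495.919 = 101.961/495.919 = 0.2056.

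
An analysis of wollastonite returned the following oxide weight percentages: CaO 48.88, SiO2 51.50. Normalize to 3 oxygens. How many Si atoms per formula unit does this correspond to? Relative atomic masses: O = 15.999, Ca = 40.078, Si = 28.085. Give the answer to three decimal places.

CaO (M=56.077): mol = 0.87166; Ca = 0.87166, O = 0.87166.
SiO2 (M=60.083): mol = 0.85715; Si = 0.85715, O = 1.71430.
ΣO = 2.58596; factor = 3/ΣO = 1.16011.
Si apfu = 0.85715 × 1.16011 = 0.994.

0.994 Si apfu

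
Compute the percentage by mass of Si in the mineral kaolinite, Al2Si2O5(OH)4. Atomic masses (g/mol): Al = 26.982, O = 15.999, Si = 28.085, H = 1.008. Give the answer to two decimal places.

Formula mass = 2·26.982 + 2·28.085 + 9·15.999 + 4·1.008 = 258.157 g/mol, of which 56.170 g is Si.
So Si makes up 56.170/258.157 = 0.2176 of the mass, i.e. 21.76%.

21.76 mass %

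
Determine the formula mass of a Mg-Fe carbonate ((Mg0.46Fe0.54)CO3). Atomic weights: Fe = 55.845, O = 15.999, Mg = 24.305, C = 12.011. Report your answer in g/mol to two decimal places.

M = 0.46×24.305 + 0.54×55.845 + 1×12.011 + 3×15.999

101.34 g/mol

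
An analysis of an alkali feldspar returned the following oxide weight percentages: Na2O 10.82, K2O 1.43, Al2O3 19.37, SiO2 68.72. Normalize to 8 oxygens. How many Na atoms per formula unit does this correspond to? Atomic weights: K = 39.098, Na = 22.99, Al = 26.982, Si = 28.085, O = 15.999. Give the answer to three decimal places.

Na2O: 10.82/61.979 = 0.17458 mol → 0.34916 mol Na, 0.17458 mol O.
K2O: 1.43/94.195 = 0.01518 mol → 0.03036 mol K, 0.01518 mol O.
Al2O3: 19.37/101.961 = 0.18997 mol → 0.37994 mol Al, 0.56991 mol O.
SiO2: 68.72/60.083 = 1.14375 mol → 1.14375 mol Si, 2.28750 mol O.
Total oxygen = 3.04717 mol. Normalization factor = 8/3.04717 = 2.62539.
Na per 8 O = 0.34916 × 2.62539 = 0.917.

0.917 Na apfu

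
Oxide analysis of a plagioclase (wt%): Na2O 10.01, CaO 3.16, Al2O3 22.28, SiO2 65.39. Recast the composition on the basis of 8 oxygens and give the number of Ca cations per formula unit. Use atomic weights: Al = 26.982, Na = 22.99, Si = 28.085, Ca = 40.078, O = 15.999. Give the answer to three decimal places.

Na2O: 10.01/61.979 = 0.16151 mol → 0.32302 mol Na, 0.16151 mol O.
CaO: 3.16/56.077 = 0.05635 mol → 0.05635 mol Ca, 0.05635 mol O.
Al2O3: 22.28/101.961 = 0.21851 mol → 0.43702 mol Al, 0.65553 mol O.
SiO2: 65.39/60.083 = 1.08833 mol → 1.08833 mol Si, 2.17666 mol O.
Total oxygen = 3.05005 mol. Normalization factor = 8/3.05005 = 2.62291.
Ca per 8 O = 0.05635 × 2.62291 = 0.148.

0.148 Ca apfu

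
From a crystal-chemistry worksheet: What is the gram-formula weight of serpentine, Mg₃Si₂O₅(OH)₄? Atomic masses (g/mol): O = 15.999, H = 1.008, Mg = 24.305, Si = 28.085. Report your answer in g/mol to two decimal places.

277.11 g/mol

The formula mass is the sum 3×24.305 + 2×28.085 + 9×15.999 + 4×1.008.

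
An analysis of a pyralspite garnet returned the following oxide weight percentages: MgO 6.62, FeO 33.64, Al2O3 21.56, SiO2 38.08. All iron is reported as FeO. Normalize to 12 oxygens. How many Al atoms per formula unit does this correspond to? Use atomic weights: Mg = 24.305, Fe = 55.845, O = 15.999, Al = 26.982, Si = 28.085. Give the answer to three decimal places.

MgO (M=40.304): mol = 0.16425; Mg = 0.16425, O = 0.16425.
FeO (M=71.844): mol = 0.46824; Fe = 0.46824, O = 0.46824.
Al2O3 (M=101.961): mol = 0.21145; Al = 0.42290, O = 0.63435.
SiO2 (M=60.083): mol = 0.63379; Si = 0.63379, O = 1.26758.
ΣO = 2.53442; factor = 12/ΣO = 4.73481.
Al apfu = 0.42290 × 4.73481 = 2.002.

2.002 Al apfu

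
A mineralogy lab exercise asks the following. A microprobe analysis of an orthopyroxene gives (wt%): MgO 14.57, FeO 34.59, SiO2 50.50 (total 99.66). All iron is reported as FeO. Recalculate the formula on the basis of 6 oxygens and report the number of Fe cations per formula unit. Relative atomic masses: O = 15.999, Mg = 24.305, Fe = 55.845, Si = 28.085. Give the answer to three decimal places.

1.145 Fe apfu

14.57 wt% MgO ÷ 40.304 g/mol = 0.36150 mol, giving 0.36150 Mg and 0.36150 O.
34.59 wt% FeO ÷ 71.844 g/mol = 0.48146 mol, giving 0.48146 Fe and 0.48146 O.
50.50 wt% SiO2 ÷ 60.083 g/mol = 0.84050 mol, giving 0.84050 Si and 1.68100 O.
Oxygen sums to 2.52396; scaling by 6/2.52396 = 2.37722 puts the formula on 6 O.
Fe: 0.48146 × 2.37722 = 1.145 atoms per formula unit.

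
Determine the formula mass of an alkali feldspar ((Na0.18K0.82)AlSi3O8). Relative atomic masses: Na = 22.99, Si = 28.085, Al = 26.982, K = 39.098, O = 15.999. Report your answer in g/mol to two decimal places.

275.43 g/mol

The formula mass is the sum 0.18×22.99 + 0.82×39.098 + 1×26.982 + 3×28.085 + 8×15.999.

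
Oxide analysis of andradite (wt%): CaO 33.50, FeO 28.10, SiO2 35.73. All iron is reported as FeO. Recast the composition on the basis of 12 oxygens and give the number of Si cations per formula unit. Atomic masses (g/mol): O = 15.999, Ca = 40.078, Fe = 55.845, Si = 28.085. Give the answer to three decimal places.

3.277 Si apfu

33.50 wt% CaO ÷ 56.077 g/mol = 0.59739 mol, giving 0.59739 Ca and 0.59739 O.
28.10 wt% FeO ÷ 71.844 g/mol = 0.39113 mol, giving 0.39113 Fe and 0.39113 O.
35.73 wt% SiO2 ÷ 60.083 g/mol = 0.59468 mol, giving 0.59468 Si and 1.18936 O.
Oxygen sums to 2.17788; scaling by 12/2.17788 = 5.50995 puts the formula on 12 O.
Si: 0.59468 × 5.50995 = 3.277 atoms per formula unit.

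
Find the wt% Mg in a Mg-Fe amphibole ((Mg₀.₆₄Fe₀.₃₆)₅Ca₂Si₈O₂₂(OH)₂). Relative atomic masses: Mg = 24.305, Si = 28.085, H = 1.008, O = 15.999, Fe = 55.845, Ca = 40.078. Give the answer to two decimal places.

8.95 weight percent

M((Mg₀.₆₄Fe₀.₃₆)₅Ca₂Si₈O₂₂(OH)₂) = 869.125 g/mol.
Mg contributes 3.20 × 24.305 = 77.776 g per mole.
77.776/869.125 = 0.0895 → 8.95%.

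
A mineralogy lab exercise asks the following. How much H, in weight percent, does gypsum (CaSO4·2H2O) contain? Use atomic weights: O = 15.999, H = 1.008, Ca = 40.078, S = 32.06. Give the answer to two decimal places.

2.34 weight percent

Molar mass of CaSO4·2H2O: 1*40.078 + 1*32.06 + 6*15.999 + 4*1.008 = 172.164 g/mol.
Mass of H per formula unit: 4 × 1.008 = 4.032 g.
Weight fraction H = 4.032 / 172.164 = 0.0234.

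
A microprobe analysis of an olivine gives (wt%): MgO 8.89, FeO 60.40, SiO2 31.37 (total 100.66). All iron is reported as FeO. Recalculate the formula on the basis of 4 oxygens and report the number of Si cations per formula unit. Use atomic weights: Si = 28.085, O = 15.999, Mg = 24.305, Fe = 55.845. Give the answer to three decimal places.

0.992 Si apfu

8.89 wt% MgO ÷ 40.304 g/mol = 0.22057 mol, giving 0.22057 Mg and 0.22057 O.
60.40 wt% FeO ÷ 71.844 g/mol = 0.84071 mol, giving 0.84071 Fe and 0.84071 O.
31.37 wt% SiO2 ÷ 60.083 g/mol = 0.52211 mol, giving 0.52211 Si and 1.04422 O.
Oxygen sums to 2.10550; scaling by 4/2.10550 = 1.89979 puts the formula on 4 O.
Si: 0.52211 × 1.89979 = 0.992 atoms per formula unit.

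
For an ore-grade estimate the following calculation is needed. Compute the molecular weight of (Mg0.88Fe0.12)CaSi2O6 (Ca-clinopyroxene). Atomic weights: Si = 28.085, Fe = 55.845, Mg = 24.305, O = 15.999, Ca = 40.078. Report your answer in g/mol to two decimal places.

220.33 g/mol

M = 0.88×24.305 + 0.12×55.845 + 1×40.078 + 2×28.085 + 6×15.999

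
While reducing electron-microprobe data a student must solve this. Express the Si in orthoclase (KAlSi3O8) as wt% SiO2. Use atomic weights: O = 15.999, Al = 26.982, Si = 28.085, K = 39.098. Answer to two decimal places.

Formula mass = 278.327 g/mol.
3 Si → 3.0000 mol SiO2 per formula unit; M(SiO2) = 60.083, so SiO2 mass = 180.249 g.
180.249/278.327 × 100 = 64.76 wt%.

64.76 wt%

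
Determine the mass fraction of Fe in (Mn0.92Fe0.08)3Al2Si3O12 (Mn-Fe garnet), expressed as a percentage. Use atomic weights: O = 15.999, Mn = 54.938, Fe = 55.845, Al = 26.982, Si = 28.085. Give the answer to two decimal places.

M((Mn0.92Fe0.08)3Al2Si3O12) = 495.239 g/mol.
Fe contributes 0.24 × 55.845 = 13.403 g per mole.
13.403/495.239 = 0.0271 → 2.71%.

2.71 wt%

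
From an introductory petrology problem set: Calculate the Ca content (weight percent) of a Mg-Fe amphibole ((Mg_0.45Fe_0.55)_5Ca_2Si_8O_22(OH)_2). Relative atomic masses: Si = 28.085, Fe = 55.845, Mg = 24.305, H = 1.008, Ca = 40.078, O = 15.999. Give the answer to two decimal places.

8.92 weight percent

Formula mass = 2.25×24.305 + 2.75×55.845 + 2×40.078 + 8×28.085 + 24×15.999 + 2×1.008 = 899.088 g/mol, of which 80.156 g is Ca.
So Ca makes up 80.156/899.088 = 0.0892 of the mass, i.e. 8.92%.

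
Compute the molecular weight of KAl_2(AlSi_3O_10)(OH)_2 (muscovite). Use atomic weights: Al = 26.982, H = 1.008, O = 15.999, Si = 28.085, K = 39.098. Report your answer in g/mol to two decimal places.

M = 1(39.098) + 3(26.982) + 3(28.085) + 12(15.999) + 2(1.008)

398.30 g/mol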